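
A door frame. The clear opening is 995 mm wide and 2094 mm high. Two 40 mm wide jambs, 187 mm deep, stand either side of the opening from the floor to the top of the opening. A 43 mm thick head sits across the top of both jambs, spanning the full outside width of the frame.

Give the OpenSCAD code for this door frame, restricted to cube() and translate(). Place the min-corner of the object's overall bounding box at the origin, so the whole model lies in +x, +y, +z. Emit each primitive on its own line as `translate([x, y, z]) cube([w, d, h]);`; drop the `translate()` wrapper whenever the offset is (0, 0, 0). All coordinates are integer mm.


cube([40, 187, 2094]);
translate([1035, 0, 0]) cube([40, 187, 2094]);
translate([0, 0, 2094]) cube([1075, 187, 43]);


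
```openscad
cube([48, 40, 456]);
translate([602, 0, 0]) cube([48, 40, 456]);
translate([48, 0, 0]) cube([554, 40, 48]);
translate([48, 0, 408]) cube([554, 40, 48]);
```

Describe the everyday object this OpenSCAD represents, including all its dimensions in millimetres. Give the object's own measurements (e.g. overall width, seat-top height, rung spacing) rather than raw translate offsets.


A rectangular picture frame lying in the x–z plane (depth along y). The opening is 554 mm wide (x) by 360 mm tall (z), surrounded by a border 48 mm wide on all four sides. The frame is 40 mm deep and is made of two full-height vertical stiles with two horizontal rails fitted between them.


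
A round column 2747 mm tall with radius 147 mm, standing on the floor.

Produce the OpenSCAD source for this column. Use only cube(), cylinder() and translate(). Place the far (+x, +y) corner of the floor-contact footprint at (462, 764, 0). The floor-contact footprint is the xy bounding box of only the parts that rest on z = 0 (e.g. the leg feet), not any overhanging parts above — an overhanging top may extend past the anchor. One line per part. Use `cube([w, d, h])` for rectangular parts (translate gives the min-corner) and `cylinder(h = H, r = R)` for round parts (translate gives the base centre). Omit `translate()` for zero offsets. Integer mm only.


translate([315, 617, 0]) cylinder(h = 2747, r = 147);


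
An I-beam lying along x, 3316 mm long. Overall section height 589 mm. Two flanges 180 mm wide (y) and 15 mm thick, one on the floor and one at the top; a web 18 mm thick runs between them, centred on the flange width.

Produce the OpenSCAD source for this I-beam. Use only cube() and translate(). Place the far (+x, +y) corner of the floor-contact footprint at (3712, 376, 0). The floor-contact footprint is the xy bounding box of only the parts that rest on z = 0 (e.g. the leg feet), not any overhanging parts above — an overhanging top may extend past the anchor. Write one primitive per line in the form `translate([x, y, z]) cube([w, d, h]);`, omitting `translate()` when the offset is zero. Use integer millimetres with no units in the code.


translate([396, 196, 0]) cube([3316, 180, 15]);
translate([396, 277, 15]) cube([3316, 18, 559]);
translate([396, 196, 574]) cube([3316, 180, 15]);


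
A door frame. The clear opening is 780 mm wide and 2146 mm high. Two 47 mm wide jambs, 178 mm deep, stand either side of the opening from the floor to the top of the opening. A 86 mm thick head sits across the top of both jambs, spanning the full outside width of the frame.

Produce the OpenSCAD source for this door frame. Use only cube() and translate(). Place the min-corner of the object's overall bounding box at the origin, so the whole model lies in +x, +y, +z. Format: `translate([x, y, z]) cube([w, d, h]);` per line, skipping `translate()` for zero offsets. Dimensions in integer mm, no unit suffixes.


cube([47, 178, 2146]);
translate([827, 0, 0]) cube([47, 178, 2146]);
translate([0, 0, 2146]) cube([874, 178, 86]);


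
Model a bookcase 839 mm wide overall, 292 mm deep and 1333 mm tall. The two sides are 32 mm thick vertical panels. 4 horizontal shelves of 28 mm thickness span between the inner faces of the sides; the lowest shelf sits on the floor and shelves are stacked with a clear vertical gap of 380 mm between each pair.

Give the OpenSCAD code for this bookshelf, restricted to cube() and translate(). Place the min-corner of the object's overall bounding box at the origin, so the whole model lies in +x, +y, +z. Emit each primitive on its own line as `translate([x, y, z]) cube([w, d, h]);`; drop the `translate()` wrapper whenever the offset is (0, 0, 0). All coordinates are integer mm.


cube([32, 292, 1333]);
translate([807, 0, 0]) cube([32, 292, 1333]);
translate([32, 0, 0]) cube([775, 292, 28]);
translate([32, 0, 408]) cube([775, 292, 28]);
translate([32, 0, 816]) cube([775, 292, 28]);
translate([32, 0, 1224]) cube([775, 292, 28]);


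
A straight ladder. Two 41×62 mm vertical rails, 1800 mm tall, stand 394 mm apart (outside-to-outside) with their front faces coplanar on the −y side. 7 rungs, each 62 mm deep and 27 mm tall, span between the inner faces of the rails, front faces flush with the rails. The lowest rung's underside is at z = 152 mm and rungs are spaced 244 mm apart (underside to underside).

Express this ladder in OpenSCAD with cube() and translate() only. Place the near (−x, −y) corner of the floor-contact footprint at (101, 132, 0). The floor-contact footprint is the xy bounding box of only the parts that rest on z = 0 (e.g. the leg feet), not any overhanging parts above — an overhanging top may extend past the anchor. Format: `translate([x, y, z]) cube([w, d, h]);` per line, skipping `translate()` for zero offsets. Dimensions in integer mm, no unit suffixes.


translate([101, 132, 0]) cube([41, 62, 1800]);
translate([454, 132, 0]) cube([41, 62, 1800]);
translate([142, 132, 152]) cube([312, 62, 27]);
translate([142, 132, 396]) cube([312, 62, 27]);
translate([142, 132, 640]) cube([312, 62, 27]);
translate([142, 132, 884]) cube([312, 62, 27]);
translate([142, 132, 1128]) cube([312, 62, 27]);
translate([142, 132, 1372]) cube([312, 62, 27]);
translate([142, 132, 1616]) cube([312, 62, 27]);


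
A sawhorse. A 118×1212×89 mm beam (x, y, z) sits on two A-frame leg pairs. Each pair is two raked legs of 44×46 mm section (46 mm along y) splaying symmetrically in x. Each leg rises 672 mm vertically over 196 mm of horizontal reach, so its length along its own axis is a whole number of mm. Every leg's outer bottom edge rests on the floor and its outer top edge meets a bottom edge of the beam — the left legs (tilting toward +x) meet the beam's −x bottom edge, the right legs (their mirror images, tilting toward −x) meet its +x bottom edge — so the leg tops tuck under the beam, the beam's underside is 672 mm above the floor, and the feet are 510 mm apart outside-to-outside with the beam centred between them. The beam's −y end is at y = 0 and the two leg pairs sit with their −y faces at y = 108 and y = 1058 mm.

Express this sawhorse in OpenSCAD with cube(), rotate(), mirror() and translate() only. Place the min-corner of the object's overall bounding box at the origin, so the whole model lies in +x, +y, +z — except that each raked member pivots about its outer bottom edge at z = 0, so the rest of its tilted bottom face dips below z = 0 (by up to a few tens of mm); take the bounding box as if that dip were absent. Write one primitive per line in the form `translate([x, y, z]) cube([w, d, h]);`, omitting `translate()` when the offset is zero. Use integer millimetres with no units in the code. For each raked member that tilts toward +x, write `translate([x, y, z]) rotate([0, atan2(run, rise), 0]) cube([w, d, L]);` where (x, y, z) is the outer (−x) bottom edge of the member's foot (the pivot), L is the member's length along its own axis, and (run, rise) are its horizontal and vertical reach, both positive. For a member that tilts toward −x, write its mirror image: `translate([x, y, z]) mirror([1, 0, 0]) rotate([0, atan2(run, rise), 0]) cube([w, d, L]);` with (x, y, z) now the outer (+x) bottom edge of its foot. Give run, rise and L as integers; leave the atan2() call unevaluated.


translate([196, 0, 672]) cube([118, 1212, 89]);
translate([0, 108, 0]) rotate([0, atan2(196, 672), 0]) cube([44, 46, 700]);
translate([510, 108, 0]) mirror([1, 0, 0]) rotate([0, atan2(196, 672), 0]) cube([44, 46, 700]);
translate([0, 1058, 0]) rotate([0, atan2(196, 672), 0]) cube([44, 46, 700]);
translate([510, 1058, 0]) mirror([1, 0, 0]) rotate([0, atan2(196, 672), 0]) cube([44, 46, 700]);


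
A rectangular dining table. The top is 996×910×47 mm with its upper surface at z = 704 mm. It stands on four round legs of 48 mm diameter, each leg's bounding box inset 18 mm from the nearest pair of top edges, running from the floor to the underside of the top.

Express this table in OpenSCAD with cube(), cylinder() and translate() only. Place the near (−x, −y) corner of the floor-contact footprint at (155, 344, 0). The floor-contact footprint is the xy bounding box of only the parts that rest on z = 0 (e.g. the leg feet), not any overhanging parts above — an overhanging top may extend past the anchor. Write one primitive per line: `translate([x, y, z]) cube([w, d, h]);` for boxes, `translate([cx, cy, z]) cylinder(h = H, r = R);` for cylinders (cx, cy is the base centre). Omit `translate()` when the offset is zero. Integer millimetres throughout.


// leg_h = 704 - 47 = 657
translate([137, 326, 657]) cube([996, 910, 47]);
translate([179, 368, 0]) cylinder(h = 657, r = 24);
translate([1091, 368, 0]) cylinder(h = 657, r = 24);
translate([179, 1194, 0]) cylinder(h = 657, r = 24);
translate([1091, 1194, 0]) cylinder(h = 657, r = 24);


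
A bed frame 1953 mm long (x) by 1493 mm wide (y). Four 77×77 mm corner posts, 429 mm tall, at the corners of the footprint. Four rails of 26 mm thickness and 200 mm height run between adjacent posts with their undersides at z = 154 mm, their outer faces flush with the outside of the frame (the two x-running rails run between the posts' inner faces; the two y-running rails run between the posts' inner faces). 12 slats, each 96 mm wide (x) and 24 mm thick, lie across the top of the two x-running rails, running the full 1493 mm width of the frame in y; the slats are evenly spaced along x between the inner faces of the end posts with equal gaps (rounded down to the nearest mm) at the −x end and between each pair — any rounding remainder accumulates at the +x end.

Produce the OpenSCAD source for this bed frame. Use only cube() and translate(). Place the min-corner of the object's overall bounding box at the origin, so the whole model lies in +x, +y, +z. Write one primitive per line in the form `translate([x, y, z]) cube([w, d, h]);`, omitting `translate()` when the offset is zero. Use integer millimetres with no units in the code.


// slat z = rail_z + rail_h = 154 + 200 = 354
// slat gap = ⌊(1799 − 12·96) / 13⌋ = 49
cube([77, 77, 429]);
translate([0, 1416, 0]) cube([77, 77, 429]);
translate([1876, 0, 0]) cube([77, 77, 429]);
translate([1876, 1416, 0]) cube([77, 77, 429]);
translate([77, 0, 154]) cube([1799, 26, 200]);
translate([77, 1467, 154]) cube([1799, 26, 200]);
translate([0, 77, 154]) cube([26, 1339, 200]);
translate([1927, 77, 154]) cube([26, 1339, 200]);
translate([126, 0, 354]) cube([96, 1493, 24]);
translate([271, 0, 354]) cube([96, 1493, 24]);
translate([416, 0, 354]) cube([96, 1493, 24]);
translate([561, 0, 354]) cube([96, 1493, 24]);
translate([706, 0, 354]) cube([96, 1493, 24]);
translate([851, 0, 354]) cube([96, 1493, 24]);
translate([996, 0, 354]) cube([96, 1493, 24]);
translate([1141, 0, 354]) cube([96, 1493, 24]);
translate([1286, 0, 354]) cube([96, 1493, 24]);
translate([1431, 0, 354]) cube([96, 1493, 24]);
translate([1576, 0, 354]) cube([96, 1493, 24]);
translate([1721, 0, 354]) cube([96, 1493, 24]);


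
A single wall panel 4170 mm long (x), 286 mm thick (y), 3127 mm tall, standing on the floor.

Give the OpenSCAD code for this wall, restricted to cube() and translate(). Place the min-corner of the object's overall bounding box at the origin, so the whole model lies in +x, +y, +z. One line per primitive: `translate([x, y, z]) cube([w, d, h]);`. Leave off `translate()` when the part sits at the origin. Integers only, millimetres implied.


cube([4170, 286, 3127]);


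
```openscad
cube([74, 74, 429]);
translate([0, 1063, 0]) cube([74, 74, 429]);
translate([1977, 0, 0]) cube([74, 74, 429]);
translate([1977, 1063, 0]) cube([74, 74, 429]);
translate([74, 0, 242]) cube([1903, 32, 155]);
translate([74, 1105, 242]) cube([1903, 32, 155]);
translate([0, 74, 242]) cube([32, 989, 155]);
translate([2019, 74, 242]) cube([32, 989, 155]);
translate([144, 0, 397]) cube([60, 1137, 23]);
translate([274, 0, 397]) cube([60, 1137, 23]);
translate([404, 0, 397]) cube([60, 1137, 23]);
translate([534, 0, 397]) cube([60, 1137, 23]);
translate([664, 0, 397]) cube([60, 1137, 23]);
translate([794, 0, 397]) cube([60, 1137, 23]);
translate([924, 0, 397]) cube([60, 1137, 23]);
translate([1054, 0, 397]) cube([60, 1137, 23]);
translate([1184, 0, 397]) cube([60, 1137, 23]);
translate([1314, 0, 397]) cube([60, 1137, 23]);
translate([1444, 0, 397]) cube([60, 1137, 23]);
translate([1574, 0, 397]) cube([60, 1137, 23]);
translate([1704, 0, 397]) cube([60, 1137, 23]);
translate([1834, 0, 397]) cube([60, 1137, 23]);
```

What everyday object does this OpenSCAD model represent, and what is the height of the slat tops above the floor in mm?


A bed frame. The slat-top height is 420 mm.

Four posts, four rails, and a row of slats — a bed frame. Slats sit on the rails at z = 242 + 155 = 397; with slat thickness 23, the top is 420 mm.


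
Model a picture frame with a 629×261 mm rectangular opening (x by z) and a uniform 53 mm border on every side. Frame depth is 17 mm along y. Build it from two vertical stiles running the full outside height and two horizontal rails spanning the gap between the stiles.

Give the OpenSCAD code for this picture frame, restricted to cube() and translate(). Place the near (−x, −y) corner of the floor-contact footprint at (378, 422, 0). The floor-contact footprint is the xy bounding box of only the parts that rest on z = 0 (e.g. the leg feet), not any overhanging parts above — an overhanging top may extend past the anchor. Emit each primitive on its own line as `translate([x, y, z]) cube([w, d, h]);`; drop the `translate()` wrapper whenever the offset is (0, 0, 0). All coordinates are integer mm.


translate([378, 422, 0]) cube([53, 17, 367]);
translate([1060, 422, 0]) cube([53, 17, 367]);
translate([431, 422, 0]) cube([629, 17, 53]);
translate([431, 422, 314]) cube([629, 17, 53]);


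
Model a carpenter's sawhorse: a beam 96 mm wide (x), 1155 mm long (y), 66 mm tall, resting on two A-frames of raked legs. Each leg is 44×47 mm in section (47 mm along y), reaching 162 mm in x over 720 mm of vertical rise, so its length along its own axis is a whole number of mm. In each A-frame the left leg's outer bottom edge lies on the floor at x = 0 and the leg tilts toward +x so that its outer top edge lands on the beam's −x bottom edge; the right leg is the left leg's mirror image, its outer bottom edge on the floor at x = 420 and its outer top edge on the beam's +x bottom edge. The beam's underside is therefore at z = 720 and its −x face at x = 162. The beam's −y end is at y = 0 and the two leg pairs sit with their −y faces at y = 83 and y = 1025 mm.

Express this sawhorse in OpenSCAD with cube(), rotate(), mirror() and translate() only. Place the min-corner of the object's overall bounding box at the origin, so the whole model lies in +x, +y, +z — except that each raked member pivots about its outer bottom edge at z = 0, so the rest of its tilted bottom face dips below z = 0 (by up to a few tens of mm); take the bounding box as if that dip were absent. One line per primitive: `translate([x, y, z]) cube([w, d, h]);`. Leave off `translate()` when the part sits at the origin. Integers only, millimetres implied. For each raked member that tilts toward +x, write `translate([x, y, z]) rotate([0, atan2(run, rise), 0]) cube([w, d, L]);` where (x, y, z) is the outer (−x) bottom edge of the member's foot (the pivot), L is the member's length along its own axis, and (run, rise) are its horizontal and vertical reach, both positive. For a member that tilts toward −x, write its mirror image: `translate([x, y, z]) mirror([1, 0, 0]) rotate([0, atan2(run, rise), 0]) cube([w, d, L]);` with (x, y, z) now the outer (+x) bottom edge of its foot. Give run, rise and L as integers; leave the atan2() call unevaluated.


// leg length = √(162² + 720²) = 738
// right-leg outer foot x = 2·162 + 96 = 420
// beam min-corner = (162, 0, 720)
translate([162, 0, 720]) cube([96, 1155, 66]);
translate([0, 83, 0]) rotate([0, atan2(162, 720), 0]) cube([44, 47, 738]);
translate([420, 83, 0]) mirror([1, 0, 0]) rotate([0, atan2(162, 720), 0]) cube([44, 47, 738]);
translate([0, 1025, 0]) rotate([0, atan2(162, 720), 0]) cube([44, 47, 738]);
translate([420, 1025, 0]) mirror([1, 0, 0]) rotate([0, atan2(162, 720), 0]) cube([44, 47, 738]);


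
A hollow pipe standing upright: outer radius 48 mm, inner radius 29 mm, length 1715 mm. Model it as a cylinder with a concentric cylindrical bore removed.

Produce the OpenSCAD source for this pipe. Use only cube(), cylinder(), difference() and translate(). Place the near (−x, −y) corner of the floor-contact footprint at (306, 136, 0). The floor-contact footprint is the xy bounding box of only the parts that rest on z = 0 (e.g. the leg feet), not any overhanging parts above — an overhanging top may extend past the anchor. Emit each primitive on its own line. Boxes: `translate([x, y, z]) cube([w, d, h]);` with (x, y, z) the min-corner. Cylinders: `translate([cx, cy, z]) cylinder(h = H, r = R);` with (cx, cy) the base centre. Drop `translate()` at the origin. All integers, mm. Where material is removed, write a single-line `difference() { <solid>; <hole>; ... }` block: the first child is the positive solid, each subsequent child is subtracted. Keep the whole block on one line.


difference() { translate([354, 184, 0]) cylinder(h = 1715, r = 48); translate([354, 184, 0]) cylinder(h = 1715, r = 29); }


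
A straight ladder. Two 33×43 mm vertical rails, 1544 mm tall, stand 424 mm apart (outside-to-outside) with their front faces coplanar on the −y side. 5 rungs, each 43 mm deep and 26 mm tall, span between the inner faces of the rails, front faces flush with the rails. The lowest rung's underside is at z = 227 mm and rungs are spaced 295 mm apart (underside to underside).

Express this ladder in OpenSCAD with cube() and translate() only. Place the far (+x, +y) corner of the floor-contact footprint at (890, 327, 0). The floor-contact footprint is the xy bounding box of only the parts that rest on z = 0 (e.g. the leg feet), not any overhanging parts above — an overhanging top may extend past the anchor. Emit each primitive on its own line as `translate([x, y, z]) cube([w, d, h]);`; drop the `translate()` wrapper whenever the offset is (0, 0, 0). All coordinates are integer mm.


// rung span = 424 - 2*33 = 358
// rung[k] z = 227 + k*295
translate([466, 284, 0]) cube([33, 43, 1544]);
translate([857, 284, 0]) cube([33, 43, 1544]);
translate([499, 284, 227]) cube([358, 43, 26]);
translate([499, 284, 522]) cube([358, 43, 26]);
translate([499, 284, 817]) cube([358, 43, 26]);
translate([499, 284, 1112]) cube([358, 43, 26]);
translate([499, 284, 1407]) cube([358, 43, 26]);


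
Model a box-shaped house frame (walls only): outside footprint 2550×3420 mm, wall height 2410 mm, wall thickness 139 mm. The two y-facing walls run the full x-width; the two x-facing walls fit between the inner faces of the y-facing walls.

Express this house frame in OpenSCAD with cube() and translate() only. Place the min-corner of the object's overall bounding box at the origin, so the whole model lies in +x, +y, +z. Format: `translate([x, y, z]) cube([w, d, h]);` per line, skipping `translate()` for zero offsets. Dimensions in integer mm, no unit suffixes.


cube([2550, 139, 2410]);
translate([0, 3281, 0]) cube([2550, 139, 2410]);
translate([0, 139, 0]) cube([139, 3142, 2410]);
translate([2411, 139, 0]) cube([139, 3142, 2410]);


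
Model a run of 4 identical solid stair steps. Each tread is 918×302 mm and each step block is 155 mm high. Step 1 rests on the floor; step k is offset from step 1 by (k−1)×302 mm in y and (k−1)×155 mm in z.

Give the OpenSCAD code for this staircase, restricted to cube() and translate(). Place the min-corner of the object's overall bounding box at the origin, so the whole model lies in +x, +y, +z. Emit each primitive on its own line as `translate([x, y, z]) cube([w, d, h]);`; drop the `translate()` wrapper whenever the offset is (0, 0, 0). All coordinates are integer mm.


cube([918, 302, 155]);
translate([0, 302, 155]) cube([918, 302, 155]);
translate([0, 604, 310]) cube([918, 302, 155]);
translate([0, 906, 465]) cube([918, 302, 155]);


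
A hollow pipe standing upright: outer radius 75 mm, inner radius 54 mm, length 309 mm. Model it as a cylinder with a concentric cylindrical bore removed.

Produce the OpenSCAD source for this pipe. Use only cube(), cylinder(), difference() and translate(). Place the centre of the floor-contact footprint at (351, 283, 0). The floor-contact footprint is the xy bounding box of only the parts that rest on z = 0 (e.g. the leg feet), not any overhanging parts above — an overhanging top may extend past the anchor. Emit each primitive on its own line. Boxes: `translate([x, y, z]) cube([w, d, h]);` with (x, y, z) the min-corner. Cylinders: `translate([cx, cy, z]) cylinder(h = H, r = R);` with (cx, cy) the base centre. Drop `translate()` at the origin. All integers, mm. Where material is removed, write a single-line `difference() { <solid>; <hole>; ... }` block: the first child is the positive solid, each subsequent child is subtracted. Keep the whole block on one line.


difference() { translate([351, 283, 0]) cylinder(h = 309, r = 75); translate([351, 283, 0]) cylinder(h = 309, r = 54); }


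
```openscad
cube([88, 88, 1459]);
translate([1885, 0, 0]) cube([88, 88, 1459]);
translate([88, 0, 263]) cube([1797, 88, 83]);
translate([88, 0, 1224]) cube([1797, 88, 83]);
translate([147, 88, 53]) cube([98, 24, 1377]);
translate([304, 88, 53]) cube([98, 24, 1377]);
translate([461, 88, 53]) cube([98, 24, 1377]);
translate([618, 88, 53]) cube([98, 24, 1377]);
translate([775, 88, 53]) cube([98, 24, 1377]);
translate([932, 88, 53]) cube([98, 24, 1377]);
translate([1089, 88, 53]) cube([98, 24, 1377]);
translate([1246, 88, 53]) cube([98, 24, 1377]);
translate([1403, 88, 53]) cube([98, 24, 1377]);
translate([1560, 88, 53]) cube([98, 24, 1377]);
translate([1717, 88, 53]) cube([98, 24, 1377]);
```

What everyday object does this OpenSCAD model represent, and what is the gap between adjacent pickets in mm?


A fence section. The picket gap is 59 mm.

Two posts, two rails, 11 pickets — a fence section. Span 1797 mm holds 11 pickets of 98 mm with 12 equal gaps: ⌊(1797 − 11·98) / 12⌋ = 59 mm.


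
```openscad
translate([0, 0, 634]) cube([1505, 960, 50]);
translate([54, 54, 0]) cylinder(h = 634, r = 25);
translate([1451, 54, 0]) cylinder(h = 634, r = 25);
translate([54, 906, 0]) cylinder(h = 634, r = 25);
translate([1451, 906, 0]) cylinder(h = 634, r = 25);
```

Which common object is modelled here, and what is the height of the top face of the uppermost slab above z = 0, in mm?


A table. The table height is 684 mm.

A 1505×960×50 slab sits at z = 634 on four Ø50 mm round legs — a table. The top surface is at 634 + 50 = 684 mm.


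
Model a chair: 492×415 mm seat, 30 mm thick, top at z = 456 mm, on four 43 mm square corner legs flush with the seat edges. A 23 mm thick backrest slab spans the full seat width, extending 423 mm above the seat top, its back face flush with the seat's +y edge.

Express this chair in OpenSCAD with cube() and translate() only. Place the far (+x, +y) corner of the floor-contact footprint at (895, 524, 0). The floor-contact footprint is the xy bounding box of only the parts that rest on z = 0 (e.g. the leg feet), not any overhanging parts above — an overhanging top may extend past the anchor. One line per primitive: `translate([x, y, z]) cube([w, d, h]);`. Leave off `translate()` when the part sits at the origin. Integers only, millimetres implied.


translate([403, 109, 426]) cube([492, 415, 30]);
translate([403, 109, 0]) cube([43, 43, 426]);
translate([852, 109, 0]) cube([43, 43, 426]);
translate([403, 481, 0]) cube([43, 43, 426]);
translate([852, 481, 0]) cube([43, 43, 426]);
translate([403, 501, 456]) cube([492, 23, 423]);


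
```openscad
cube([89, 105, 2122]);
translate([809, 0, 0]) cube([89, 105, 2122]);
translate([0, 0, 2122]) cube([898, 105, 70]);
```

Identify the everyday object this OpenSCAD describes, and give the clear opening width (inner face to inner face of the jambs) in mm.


A door frame. The clear opening width is 720 mm.

Two 2122 mm tall posts with a header on top — a door frame. The left jamb is 89 mm wide at x = 0; the right jamb starts at x = 809. The clear opening is 809 − 89 = 720 mm.


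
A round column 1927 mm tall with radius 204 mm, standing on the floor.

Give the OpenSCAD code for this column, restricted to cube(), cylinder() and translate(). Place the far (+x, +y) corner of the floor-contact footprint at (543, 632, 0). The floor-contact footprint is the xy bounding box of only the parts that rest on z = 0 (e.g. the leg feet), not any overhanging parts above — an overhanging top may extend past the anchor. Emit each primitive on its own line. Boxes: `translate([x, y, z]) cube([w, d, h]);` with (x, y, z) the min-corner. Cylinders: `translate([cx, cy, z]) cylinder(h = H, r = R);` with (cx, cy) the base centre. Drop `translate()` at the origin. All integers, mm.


translate([339, 428, 0]) cylinder(h = 1927, r = 204);


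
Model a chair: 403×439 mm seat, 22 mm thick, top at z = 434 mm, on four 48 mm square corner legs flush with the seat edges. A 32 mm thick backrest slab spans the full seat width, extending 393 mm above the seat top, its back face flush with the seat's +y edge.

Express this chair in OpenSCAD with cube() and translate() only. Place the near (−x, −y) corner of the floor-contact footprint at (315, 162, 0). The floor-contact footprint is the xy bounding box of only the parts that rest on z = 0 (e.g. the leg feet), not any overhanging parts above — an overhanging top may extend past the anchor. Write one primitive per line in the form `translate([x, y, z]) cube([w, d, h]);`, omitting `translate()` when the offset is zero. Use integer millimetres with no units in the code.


translate([315, 162, 412]) cube([403, 439, 22]);
translate([315, 162, 0]) cube([48, 48, 412]);
translate([670, 162, 0]) cube([48, 48, 412]);
translate([315, 553, 0]) cube([48, 48, 412]);
translate([670, 553, 0]) cube([48, 48, 412]);
translate([315, 569, 434]) cube([403, 32, 393]);


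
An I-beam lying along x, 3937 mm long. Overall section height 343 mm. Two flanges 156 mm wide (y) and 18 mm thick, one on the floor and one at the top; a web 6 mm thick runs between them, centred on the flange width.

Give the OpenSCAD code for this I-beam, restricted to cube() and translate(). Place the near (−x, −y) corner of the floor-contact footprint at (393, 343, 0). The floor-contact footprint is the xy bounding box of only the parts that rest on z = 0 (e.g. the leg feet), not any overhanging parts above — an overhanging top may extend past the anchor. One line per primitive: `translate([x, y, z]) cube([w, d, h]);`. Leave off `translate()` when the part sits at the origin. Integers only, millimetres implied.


translate([393, 343, 0]) cube([3937, 156, 18]);
translate([393, 418, 18]) cube([3937, 6, 307]);
translate([393, 343, 325]) cube([3937, 156, 18]);


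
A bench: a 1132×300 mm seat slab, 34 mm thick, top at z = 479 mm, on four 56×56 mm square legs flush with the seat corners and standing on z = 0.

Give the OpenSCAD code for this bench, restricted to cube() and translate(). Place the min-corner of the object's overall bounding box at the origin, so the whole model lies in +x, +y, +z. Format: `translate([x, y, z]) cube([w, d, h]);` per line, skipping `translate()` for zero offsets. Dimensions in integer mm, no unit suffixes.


translate([0, 0, 445]) cube([1132, 300, 34]);
cube([56, 56, 445]);
translate([0, 244, 0]) cube([56, 56, 445]);
translate([1076, 0, 0]) cube([56, 56, 445]);
translate([1076, 244, 0]) cube([56, 56, 445]);


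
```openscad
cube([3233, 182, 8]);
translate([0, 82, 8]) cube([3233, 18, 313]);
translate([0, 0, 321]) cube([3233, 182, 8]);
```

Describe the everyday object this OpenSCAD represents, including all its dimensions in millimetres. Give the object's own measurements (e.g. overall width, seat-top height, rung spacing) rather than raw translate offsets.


An I-beam lying along x, 3233 mm long. Overall section height 329 mm. Two flanges 182 mm wide (y) and 8 mm thick, one on the floor and one at the top; a web 18 mm thick runs between them, centred on the flange width.


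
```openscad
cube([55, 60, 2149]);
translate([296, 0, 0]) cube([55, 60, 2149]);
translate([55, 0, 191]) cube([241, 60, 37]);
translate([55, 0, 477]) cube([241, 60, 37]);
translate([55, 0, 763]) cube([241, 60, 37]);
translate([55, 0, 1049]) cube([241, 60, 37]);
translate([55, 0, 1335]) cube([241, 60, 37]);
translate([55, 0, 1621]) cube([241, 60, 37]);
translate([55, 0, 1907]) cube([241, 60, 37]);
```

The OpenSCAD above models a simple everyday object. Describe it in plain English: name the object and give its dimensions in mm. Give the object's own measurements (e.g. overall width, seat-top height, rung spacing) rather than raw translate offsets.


A straight ladder. Two 55×60 mm vertical rails, 2149 mm tall, stand 351 mm apart (outside-to-outside) with their front faces coplanar on the −y side. 7 rungs, each 60 mm deep and 37 mm tall, span between the inner faces of the rails, front faces flush with the rails. The lowest rung's underside is at z = 191 mm and rungs are spaced 286 mm apart (underside to underside).


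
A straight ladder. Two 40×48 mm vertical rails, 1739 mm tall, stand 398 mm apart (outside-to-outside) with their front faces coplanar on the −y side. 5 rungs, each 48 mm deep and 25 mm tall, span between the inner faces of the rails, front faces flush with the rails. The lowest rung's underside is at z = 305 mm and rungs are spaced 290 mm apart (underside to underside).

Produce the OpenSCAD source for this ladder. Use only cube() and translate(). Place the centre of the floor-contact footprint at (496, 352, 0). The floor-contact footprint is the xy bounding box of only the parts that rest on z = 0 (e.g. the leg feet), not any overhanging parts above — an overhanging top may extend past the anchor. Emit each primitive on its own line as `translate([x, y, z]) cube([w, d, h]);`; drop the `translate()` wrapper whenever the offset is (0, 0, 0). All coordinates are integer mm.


translate([297, 328, 0]) cube([40, 48, 1739]);
translate([655, 328, 0]) cube([40, 48, 1739]);
translate([337, 328, 305]) cube([318, 48, 25]);
translate([337, 328, 595]) cube([318, 48, 25]);
translate([337, 328, 885]) cube([318, 48, 25]);
translate([337, 328, 1175]) cube([318, 48, 25]);
translate([337, 328, 1465]) cube([318, 48, 25]);


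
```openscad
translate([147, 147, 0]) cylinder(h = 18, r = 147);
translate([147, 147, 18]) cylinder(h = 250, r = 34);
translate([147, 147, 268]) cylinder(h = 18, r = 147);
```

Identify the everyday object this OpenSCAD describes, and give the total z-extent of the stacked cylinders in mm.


A spool. The overall height is 286 mm.

Three coaxial cylinders, large–small–large — a spool. Two 18 mm flanges and a 250 mm core give 18 + 250 + 18 = 286 mm.


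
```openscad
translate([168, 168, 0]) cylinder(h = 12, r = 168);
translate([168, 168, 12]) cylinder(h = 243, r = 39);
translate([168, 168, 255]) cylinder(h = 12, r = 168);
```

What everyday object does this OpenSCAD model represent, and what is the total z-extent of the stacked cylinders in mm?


A spool. The overall height is 267 mm.

Three coaxial cylinders, large–small–large — a spool. Two 12 mm flanges and a 243 mm core give 12 + 243 + 12 = 267 mm.


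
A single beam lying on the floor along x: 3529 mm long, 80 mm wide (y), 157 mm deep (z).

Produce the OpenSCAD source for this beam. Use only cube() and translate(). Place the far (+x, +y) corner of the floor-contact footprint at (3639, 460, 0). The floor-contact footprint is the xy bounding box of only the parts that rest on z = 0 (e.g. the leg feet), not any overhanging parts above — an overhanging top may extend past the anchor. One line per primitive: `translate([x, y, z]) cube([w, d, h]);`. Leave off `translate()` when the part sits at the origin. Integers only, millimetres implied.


translate([110, 380, 0]) cube([3529, 80, 157]);


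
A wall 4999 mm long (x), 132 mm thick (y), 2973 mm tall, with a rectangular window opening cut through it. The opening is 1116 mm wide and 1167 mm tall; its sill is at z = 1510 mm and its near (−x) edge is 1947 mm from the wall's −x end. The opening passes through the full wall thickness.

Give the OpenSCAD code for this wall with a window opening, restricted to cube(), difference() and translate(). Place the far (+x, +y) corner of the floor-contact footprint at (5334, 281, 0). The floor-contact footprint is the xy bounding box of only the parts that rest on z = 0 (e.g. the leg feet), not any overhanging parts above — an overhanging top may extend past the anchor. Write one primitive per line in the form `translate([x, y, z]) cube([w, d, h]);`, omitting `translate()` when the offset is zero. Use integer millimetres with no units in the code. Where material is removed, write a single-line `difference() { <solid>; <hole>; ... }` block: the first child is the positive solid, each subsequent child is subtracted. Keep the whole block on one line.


difference() { translate([335, 149, 0]) cube([4999, 132, 2973]); translate([2282, 149, 1510]) cube([1116, 132, 1167]); }


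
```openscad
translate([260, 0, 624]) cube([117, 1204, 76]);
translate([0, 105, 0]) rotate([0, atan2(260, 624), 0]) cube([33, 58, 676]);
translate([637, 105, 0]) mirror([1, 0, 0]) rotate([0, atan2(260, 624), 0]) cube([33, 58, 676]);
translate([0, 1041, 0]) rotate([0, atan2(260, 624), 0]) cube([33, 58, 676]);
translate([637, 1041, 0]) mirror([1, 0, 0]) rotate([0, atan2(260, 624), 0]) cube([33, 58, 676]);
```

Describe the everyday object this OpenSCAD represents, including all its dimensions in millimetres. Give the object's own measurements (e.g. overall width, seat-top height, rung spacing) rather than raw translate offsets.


A sawhorse. A 117×1204×76 mm beam (x, y, z) sits on two A-frame leg pairs. Each pair is two raked legs of 33×58 mm section (58 mm along y) splaying symmetrically in x. Each leg rises 624 mm vertically over 260 mm of horizontal reach and is 676 mm long along its own axis. Every leg's outer bottom edge rests on the floor and its outer top edge meets a bottom edge of the beam — the left legs (tilting toward +x) meet the beam's −x bottom edge, the right legs (their mirror images, tilting toward −x) meet its +x bottom edge — so the leg tops tuck under the beam, the beam's underside is 624 mm above the floor, and the feet are 637 mm apart outside-to-outside with the beam centred between them. The two leg pairs are set in 105 mm from either end of the beam.


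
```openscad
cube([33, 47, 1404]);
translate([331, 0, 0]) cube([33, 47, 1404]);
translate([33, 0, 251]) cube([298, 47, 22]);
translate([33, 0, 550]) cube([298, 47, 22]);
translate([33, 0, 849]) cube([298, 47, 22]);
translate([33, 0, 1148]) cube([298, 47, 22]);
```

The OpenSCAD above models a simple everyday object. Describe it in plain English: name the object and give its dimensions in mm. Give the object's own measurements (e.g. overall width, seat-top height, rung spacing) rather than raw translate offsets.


A straight ladder. Two 33×47 mm vertical rails, 1404 mm tall, stand 364 mm apart (outside-to-outside) with their front faces coplanar on the −y side. 4 rungs, each 47 mm deep and 22 mm tall, span between the inner faces of the rails, front faces flush with the rails. The lowest rung's underside is at z = 251 mm and rungs are spaced 299 mm apart (underside to underside).


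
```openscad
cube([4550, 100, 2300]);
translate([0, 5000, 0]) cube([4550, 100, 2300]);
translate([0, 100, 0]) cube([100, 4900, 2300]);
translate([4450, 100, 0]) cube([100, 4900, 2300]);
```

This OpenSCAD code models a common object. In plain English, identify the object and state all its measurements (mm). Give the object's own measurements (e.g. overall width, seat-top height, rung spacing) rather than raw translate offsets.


The wall frame of a small rectangular building: four walls, each 2300 mm tall and 100 mm thick, enclosing a footprint 4550 mm (x) by 5100 mm (y) outside-to-outside, with no floor or roof. The front and back walls (the −y and +y sides) span the full width; the two side walls fit between them.


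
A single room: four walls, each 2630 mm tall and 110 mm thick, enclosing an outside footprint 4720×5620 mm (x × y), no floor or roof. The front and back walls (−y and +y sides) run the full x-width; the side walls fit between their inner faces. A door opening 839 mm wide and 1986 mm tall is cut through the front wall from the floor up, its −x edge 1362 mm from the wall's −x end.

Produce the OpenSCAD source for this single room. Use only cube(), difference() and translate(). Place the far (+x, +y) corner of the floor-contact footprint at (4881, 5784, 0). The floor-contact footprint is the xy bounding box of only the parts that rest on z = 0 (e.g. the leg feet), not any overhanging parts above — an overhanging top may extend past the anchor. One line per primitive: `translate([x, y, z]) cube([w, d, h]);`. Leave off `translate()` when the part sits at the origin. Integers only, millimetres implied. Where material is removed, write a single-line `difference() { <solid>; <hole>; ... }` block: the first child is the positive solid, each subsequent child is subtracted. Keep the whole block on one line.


difference() { translate([161, 164, 0]) cube([4720, 110, 2630]); translate([1523, 164, 0]) cube([839, 110, 1986]); }
translate([161, 5674, 0]) cube([4720, 110, 2630]);
translate([161, 274, 0]) cube([110, 5400, 2630]);
translate([4771, 274, 0]) cube([110, 5400, 2630]);


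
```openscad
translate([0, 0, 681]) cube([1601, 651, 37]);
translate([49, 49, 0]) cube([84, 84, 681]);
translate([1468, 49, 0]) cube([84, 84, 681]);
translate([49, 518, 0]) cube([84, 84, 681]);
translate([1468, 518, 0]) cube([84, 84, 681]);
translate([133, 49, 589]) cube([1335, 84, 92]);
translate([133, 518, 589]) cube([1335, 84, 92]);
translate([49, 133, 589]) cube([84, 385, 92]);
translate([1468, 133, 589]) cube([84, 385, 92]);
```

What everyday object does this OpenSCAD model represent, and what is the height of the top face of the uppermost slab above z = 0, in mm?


A table. The table height is 718 mm.

A 1601×651×37 slab sits at z = 681 on four 84 mm square posts — a table. The top surface is at 681 + 37 = 718 mm.


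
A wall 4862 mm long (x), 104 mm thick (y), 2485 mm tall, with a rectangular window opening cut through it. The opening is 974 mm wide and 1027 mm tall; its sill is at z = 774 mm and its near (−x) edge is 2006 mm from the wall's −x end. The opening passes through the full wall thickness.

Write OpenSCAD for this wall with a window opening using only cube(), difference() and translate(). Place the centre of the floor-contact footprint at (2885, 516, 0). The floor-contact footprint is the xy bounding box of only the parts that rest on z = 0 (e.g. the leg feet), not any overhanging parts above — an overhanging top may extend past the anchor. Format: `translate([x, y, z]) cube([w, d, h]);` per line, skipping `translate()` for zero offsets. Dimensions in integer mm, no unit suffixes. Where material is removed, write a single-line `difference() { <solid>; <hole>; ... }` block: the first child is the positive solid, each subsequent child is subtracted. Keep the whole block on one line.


difference() { translate([454, 464, 0]) cube([4862, 104, 2485]); translate([2460, 464, 774]) cube([974, 104, 1027]); }
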